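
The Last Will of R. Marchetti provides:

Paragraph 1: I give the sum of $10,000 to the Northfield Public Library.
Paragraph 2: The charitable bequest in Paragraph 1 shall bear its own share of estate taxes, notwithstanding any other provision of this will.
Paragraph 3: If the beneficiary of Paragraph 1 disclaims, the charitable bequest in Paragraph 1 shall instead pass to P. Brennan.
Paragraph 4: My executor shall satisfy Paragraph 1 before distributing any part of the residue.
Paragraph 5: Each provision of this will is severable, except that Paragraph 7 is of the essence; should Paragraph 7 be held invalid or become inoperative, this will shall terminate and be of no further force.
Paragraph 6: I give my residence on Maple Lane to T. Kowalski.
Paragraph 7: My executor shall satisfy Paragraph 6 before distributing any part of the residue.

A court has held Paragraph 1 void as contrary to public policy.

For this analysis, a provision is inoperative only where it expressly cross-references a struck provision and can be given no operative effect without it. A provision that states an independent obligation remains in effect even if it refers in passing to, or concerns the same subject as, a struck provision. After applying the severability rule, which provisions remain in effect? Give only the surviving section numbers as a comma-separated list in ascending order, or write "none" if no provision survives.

Paragraph 1 is struck. Paragraph 2 operates only by reference to Paragraph 1, so it falls with Paragraph 1. Paragraph 3 merely fixes the alternative disposition for Paragraph 1; with Paragraph 1 gone it has nothing to operate on and falls away. The only function of Paragraph 4 is the priority direction for Paragraph 1, so it cannot stand once Paragraph 1 is removed. Paragraph 5 makes Paragraph 7 an essential term, but Paragraph 7 is unaffected, so the severability proviso in Paragraph 5 preserves the remaining provisions. Paragraph 5, Paragraph 6, and Paragraph 7 remain in effect.

5, 6, 7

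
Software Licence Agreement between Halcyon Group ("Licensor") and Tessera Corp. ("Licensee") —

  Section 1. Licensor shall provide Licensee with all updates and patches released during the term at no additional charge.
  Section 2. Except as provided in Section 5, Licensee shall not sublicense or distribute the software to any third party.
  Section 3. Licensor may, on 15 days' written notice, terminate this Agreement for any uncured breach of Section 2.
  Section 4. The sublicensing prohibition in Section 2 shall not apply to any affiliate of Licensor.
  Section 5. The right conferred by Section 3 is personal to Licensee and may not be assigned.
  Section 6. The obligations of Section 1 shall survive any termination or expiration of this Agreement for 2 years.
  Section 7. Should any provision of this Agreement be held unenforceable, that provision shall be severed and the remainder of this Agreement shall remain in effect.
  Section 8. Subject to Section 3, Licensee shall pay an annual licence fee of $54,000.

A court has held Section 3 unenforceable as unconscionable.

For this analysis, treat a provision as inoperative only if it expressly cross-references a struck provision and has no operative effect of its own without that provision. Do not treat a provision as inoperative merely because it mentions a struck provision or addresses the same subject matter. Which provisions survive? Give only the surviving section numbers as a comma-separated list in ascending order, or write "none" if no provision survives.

Section 3 is struck. Section 5 merely fixes the non-assignment of Section 3; with Section 3 gone it has nothing to operate on and falls away. Section 8 mentions Section 3 but its own obligation stands independently of Section 3, so Section 8 is not affected. Although Section 2 refers to Section 5, its operative terms do not depend on Section 5, so it remains in effect. Under the severability clause in Section 7, the remaining provisions continue in force. That leaves Section 1, Section 2, Section 4, Section 6, Section 7, and Section 8 in effect.

1, 2, 4, 6, 7, 8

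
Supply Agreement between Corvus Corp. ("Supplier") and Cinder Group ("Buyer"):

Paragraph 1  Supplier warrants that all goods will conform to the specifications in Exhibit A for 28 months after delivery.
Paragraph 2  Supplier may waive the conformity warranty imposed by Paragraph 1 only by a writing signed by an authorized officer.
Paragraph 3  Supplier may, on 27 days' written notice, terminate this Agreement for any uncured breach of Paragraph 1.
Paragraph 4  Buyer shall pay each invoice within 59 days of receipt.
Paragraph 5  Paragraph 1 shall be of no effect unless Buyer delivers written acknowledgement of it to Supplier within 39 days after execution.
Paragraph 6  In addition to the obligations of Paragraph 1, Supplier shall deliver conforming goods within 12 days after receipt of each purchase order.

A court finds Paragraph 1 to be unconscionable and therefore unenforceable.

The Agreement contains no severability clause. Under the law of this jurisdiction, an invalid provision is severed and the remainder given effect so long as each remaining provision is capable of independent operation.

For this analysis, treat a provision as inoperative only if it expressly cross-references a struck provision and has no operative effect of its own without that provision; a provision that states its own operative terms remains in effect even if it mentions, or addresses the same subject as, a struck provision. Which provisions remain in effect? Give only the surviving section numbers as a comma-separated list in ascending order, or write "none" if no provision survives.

4, 6

Paragraph 1 is struck. Paragraph 2 merely fixes the waiver condition for Paragraph 1; with Paragraph 1 gone it has nothing to operate on and falls away. Paragraph 3 has no operative effect of its own apart from Paragraph 1 and is therefore inoperative. Paragraph 5 has no operative effect of its own apart from Paragraph 1 and is therefore inoperative. Although Paragraph 6 refers to Paragraph 1, its operative terms do not depend on Paragraph 1, so it remains in effect. Under the stated default rule, only provisions that cannot operate independently fall away; the rest are enforced. Paragraph 4 and Paragraph 6 remain in effect.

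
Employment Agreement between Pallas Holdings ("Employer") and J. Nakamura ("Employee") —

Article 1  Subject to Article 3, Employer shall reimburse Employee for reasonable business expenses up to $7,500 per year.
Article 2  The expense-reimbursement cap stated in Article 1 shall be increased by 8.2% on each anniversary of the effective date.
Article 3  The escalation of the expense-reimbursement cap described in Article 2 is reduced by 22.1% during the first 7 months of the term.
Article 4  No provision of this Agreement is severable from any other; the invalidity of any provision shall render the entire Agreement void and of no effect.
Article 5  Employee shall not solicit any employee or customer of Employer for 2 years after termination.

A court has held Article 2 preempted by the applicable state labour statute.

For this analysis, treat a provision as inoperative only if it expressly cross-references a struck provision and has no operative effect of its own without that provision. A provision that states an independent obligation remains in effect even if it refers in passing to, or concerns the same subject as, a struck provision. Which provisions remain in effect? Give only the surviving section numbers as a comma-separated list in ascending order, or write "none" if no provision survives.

Article 2 is struck. Article 3 does nothing except set the introductory reduction to the escalation of the expense-reimbursement cap by reference to Article 2; with Article 2 gone it has no independent effect and is inoperative. Article 4 provides that the Agreement is not severable, so the invalidity of any one provision voids the entire Agreement. No provision of the Agreement survives.

none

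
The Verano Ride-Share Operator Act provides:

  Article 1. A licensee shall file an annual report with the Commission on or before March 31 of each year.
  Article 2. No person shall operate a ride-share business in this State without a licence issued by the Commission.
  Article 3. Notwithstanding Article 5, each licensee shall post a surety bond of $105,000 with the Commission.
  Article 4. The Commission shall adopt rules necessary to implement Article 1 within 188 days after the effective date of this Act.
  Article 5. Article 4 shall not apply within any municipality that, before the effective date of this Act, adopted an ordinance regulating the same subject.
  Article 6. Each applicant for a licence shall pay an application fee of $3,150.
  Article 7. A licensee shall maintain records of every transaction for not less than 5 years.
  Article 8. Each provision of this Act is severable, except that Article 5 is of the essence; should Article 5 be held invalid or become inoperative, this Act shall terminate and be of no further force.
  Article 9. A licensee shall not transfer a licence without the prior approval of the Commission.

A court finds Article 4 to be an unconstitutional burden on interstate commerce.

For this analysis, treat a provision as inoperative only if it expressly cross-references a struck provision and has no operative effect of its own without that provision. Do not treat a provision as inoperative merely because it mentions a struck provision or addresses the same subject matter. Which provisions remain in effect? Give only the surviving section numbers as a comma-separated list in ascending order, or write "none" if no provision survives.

none

Article 4 is struck. The only function of Article 5 is the local-preemption carve-out from Article 4, so it cannot stand once Article 4 is removed. Article 8 makes Article 5 an essential term, and Article 5 has been rendered inoperative by the cascade; under Article 8, the entire Act is therefore void. No provision of the Act survives.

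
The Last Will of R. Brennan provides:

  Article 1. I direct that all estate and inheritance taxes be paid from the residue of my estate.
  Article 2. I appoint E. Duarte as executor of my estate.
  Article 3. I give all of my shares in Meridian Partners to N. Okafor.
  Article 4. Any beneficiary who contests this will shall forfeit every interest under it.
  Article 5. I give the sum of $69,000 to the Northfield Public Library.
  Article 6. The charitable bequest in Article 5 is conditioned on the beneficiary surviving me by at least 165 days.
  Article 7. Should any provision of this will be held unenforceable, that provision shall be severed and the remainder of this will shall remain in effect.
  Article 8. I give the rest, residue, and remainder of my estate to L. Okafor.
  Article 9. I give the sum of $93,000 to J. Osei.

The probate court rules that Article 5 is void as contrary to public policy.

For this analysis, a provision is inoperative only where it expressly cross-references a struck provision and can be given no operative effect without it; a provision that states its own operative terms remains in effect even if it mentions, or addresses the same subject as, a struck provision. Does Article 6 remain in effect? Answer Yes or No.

Article 5 is struck. The only function of Article 6 is the survivorship condition on Article 5, so it cannot stand once Article 5 is removed. Article 7 is a severability clause and preserves every provision that can still be given independent effect. That leaves Article 1, Article 2, Article 3, Article 4, Article 7, Article 8, and Article 9 in effect. Article 6 is among the inoperative provisions, so the answer is no.

No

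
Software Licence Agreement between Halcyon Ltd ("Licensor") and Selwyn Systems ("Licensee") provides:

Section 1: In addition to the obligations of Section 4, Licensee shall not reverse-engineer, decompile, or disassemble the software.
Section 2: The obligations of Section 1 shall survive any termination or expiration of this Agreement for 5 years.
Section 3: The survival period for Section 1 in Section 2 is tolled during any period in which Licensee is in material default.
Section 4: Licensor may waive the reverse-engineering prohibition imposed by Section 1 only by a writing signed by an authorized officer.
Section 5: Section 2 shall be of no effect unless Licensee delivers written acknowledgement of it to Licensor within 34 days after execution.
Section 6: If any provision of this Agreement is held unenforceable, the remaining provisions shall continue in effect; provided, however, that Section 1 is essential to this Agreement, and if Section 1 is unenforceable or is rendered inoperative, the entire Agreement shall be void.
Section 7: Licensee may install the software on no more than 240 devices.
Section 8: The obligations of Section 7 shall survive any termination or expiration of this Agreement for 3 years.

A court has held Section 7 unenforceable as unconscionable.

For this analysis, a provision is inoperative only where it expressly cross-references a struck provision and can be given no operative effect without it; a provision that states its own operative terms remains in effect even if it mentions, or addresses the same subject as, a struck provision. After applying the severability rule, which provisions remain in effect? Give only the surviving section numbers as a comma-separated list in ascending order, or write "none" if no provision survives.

1, 2, 3, 4, 5, 6

Section 7 is struck. Section 8 has no operative effect of its own apart from Section 7 and is therefore inoperative. Section 6 makes Section 1 an essential term, but Section 1 is unaffected, so the severability proviso in Section 6 preserves the remaining provisions. The provisions still in force are Section 1, Section 2, Section 3, Section 4, Section 5, and Section 6.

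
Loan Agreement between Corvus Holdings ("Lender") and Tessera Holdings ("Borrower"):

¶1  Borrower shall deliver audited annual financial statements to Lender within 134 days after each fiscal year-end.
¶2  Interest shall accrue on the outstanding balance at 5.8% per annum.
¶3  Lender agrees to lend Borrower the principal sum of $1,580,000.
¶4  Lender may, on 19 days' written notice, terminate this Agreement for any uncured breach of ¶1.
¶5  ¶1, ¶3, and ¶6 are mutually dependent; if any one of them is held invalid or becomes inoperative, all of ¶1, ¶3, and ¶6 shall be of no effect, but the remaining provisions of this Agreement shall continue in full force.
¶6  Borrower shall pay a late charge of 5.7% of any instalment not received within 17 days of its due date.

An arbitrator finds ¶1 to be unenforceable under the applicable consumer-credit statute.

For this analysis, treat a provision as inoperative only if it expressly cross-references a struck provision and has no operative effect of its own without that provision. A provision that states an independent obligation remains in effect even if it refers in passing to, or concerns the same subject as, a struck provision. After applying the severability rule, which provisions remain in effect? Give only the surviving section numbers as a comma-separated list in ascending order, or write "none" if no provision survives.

2, 5

¶1 is struck. ¶4 merely fixes the termination right for breach of ¶1; with ¶1 gone it has nothing to operate on and falls away. ¶5 declares ¶1, ¶3, and ¶6 mutually dependent; since one of them has fallen, all of them are of no effect. That brings down ¶3 and ¶6 as well. The remainder continues in force under ¶5. The provisions still in force are ¶2 and ¶5.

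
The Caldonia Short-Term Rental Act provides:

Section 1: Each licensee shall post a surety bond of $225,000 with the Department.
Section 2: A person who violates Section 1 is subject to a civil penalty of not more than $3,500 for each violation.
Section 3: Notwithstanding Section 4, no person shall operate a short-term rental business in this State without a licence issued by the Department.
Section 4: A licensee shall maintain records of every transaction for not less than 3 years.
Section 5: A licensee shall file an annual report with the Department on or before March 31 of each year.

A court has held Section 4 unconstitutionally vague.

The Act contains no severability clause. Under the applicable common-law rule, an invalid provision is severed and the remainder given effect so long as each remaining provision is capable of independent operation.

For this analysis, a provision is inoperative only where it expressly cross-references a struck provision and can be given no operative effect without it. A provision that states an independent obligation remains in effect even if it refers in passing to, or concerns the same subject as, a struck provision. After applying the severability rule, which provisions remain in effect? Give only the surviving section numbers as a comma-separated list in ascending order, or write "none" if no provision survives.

1, 2, 3, 5

Section 4 is struck. Section 3 mentions Section 4 but its own obligation stands independently of Section 4, so Section 3 is not affected. No other provision's operative terms depend on Section 4. Under the stated default rule, only provisions that cannot operate independently fall away; the rest are enforced. Section 1, Section 2, Section 3, and Section 5 remain in effect.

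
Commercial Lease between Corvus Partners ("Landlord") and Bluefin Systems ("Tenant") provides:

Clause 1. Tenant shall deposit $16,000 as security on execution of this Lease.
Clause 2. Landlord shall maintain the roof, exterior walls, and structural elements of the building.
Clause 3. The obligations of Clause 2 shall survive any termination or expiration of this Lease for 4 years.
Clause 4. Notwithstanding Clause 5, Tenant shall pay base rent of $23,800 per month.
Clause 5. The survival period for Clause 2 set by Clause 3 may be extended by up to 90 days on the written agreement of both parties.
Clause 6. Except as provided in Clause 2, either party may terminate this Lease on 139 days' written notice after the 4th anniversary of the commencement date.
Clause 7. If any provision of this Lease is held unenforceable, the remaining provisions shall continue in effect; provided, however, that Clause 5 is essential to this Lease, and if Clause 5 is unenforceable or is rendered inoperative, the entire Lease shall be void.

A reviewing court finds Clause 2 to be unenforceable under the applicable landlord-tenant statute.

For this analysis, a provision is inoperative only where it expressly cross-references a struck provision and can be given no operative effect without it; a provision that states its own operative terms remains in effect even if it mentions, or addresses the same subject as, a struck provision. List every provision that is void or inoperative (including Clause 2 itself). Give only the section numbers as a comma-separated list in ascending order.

Clause 2 is struck. The only function of Clause 3 is the survival period for Clause 2, so it cannot stand once Clause 2 is removed. Clause 5 has no operative effect of its own apart from Clause 3 and is therefore inoperative. Clause 7 makes Clause 5 an essential term, and Clause 5 has been rendered inoperative by the cascade; under Clause 7, the entire Lease is therefore void. No provision of the Lease survives.

1, 2, 3, 4, 5, 6, 7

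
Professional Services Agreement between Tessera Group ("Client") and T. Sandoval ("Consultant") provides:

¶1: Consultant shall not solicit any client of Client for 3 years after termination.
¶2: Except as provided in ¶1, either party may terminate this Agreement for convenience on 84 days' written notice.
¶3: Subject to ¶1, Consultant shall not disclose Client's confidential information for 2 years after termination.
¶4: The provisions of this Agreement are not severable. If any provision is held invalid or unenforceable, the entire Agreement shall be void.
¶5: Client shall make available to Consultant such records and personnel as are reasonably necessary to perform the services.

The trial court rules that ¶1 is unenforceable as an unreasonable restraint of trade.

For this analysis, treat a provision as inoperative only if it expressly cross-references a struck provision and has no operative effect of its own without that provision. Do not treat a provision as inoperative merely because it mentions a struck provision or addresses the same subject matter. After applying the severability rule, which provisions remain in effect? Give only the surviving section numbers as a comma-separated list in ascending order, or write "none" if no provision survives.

none

¶1 is struck. No other provision's operative terms depend on ¶1. ¶4 provides that the Agreement is not severable, so the invalidity of any one provision voids the entire Agreement. No provision of the Agreement survives.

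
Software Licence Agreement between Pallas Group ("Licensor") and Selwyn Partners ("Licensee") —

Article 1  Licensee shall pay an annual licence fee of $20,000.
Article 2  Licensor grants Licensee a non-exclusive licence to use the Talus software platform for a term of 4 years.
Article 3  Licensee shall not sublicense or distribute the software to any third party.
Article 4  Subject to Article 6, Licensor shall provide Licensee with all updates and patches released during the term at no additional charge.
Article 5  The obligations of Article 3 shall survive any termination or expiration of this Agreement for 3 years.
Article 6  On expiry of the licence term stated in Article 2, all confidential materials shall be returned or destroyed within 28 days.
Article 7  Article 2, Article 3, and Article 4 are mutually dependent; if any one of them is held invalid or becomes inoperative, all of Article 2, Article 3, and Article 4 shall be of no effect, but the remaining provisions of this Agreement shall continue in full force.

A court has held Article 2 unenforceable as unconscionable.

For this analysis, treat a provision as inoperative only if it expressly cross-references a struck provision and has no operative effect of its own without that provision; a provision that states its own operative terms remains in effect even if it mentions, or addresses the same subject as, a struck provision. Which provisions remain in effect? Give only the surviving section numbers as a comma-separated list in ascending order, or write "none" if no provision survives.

1, 7

Article 2 is struck. Article 6 merely fixes the return obligation tied to Article 2; with Article 2 gone it has nothing to operate on and falls away. Article 7 declares Article 2, Article 3, and Article 4 mutually dependent; since one of them has fallen, all of them are of no effect. That brings down Article 3 and Article 4 as well. Article 5 in turn depends solely on a provision now struck and likewise falls. The remainder continues in force under Article 7. The provisions still in force are Article 1 and Article 7.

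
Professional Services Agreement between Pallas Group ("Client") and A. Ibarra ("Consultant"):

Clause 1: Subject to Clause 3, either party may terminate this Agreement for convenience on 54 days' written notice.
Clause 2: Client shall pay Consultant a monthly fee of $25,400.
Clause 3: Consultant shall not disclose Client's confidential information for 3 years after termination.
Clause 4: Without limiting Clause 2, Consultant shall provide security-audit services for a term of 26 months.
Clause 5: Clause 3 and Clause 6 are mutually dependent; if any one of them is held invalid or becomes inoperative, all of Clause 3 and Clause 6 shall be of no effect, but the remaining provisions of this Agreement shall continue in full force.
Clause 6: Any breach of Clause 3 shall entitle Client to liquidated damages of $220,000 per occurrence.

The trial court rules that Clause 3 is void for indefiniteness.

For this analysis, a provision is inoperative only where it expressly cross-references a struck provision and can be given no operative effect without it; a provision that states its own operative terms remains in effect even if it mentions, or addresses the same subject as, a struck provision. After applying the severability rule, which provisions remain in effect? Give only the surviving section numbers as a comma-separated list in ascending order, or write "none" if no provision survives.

1, 2, 4, 5

Clause 3 is struck. Clause 6 does nothing except set the liquidated-damages amount by reference to Clause 3; with Clause 3 gone it has no independent effect and is inoperative. Although Clause 1 refers to Clause 3, its operative terms do not depend on Clause 3, so it remains in effect. Clause 5 declares Clause 3 and Clause 6 mutually dependent; since one of them has fallen, all of them are of no effect. The remainder continues in force under Clause 5. Clause 1, Clause 2, Clause 4, and Clause 5 remain in effect.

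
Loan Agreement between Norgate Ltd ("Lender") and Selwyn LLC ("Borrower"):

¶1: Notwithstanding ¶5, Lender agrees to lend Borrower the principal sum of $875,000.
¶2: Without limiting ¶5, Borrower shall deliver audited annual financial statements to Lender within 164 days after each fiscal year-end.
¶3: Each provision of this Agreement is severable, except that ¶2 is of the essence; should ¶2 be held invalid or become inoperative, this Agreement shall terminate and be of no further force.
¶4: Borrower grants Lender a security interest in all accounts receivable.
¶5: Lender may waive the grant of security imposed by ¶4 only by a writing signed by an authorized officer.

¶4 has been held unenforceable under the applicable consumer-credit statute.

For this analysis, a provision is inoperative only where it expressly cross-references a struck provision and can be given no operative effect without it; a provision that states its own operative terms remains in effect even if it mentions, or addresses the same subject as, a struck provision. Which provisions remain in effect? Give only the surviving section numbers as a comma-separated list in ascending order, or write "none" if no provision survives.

1, 2, 3

¶4 is struck. The only function of ¶5 is the waiver condition for ¶4, so it cannot stand once ¶4 is removed. Although ¶2 refers to ¶5, its operative terms do not depend on ¶5, so it remains in effect. ¶1 mentions ¶5 but its own obligation stands independently of ¶5, so ¶1 is not affected. ¶3 makes ¶2 an essential term, but ¶2 is unaffected, so the severability proviso in ¶3 preserves the remaining provisions. The provisions still in force are ¶1, ¶2, and ¶3.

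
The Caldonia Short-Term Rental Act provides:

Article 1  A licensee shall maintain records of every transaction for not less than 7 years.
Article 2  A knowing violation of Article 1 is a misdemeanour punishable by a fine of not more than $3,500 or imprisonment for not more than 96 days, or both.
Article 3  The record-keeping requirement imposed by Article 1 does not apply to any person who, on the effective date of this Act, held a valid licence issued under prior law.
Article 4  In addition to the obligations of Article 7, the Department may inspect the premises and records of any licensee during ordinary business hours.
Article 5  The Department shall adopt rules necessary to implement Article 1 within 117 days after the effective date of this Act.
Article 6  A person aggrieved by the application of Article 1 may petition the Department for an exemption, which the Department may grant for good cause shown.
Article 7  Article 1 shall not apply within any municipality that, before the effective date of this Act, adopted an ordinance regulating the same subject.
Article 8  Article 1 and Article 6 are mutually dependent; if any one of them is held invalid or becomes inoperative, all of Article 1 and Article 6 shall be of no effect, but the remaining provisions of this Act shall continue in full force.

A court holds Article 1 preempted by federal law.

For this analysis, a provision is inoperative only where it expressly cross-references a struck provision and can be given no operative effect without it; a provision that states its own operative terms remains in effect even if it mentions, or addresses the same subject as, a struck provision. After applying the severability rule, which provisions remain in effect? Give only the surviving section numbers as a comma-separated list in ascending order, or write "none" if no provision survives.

Article 1 is struck. The only function of Article 2 is the criminal penalty for violating Article 1, so it cannot stand once Article 1 is removed. Article 3 merely fixes the grandfather exemption from Article 1; with Article 1 gone it has nothing to operate on and falls away. Article 5 merely fixes the rulemaking mandate for Article 1; with Article 1 gone it has nothing to operate on and falls away. The only function of Article 6 is the exemption procedure for Article 1, so it cannot stand once Article 1 is removed. Article 7 merely fixes the local-preemption carve-out from Article 1; with Article 1 gone it has nothing to operate on and falls away. Although Article 4 refers to Article 7, its operative terms do not depend on Article 7, so it remains in effect. Article 8 declares Article 1 and Article 6 mutually dependent; since one of them has fallen, all of them are of no effect. The remainder continues in force under Article 8. That leaves Article 4 and Article 8 in effect.

4, 8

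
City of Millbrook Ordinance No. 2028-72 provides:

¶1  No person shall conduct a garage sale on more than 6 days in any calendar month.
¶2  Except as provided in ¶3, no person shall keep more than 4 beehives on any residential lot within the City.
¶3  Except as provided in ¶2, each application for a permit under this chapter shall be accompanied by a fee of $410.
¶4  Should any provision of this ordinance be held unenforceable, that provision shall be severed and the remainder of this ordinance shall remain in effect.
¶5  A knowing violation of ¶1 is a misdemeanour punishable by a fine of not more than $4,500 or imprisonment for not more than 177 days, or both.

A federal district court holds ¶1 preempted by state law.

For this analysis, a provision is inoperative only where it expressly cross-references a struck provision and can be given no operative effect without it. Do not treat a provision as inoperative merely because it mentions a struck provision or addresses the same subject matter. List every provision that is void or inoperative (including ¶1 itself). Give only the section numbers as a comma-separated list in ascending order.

1, 5

¶1 is struck. ¶5 has no operative effect of its own apart from ¶1 and is therefore inoperative. Under the severability clause in ¶4, the remaining provisions continue in force. The provisions still in force are ¶2, ¶3, and ¶4.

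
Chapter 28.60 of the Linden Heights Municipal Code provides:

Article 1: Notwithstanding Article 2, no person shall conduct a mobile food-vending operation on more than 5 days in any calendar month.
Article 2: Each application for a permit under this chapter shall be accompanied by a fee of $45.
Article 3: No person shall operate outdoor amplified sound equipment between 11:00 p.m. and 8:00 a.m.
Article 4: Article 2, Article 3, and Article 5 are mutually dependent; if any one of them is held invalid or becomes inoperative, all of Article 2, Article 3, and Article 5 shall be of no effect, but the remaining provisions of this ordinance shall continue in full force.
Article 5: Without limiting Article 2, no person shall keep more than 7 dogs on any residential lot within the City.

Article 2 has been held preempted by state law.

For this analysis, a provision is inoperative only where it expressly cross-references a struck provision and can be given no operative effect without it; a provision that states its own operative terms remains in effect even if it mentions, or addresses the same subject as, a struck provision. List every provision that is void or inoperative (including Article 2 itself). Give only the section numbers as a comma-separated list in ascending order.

2, 3, 5

Article 2 is struck. Although Article 1 refers to Article 2, its operative terms do not depend on Article 2, so it remains in effect. No other provision's operative terms depend on Article 2. Article 4 declares Article 2, Article 3, and Article 5 mutually dependent; since one of them has fallen, all of them are of no effect. That brings down Article 3 and Article 5 as well. The remainder continues in force under Article 4. Article 1 and Article 4 remain in effect.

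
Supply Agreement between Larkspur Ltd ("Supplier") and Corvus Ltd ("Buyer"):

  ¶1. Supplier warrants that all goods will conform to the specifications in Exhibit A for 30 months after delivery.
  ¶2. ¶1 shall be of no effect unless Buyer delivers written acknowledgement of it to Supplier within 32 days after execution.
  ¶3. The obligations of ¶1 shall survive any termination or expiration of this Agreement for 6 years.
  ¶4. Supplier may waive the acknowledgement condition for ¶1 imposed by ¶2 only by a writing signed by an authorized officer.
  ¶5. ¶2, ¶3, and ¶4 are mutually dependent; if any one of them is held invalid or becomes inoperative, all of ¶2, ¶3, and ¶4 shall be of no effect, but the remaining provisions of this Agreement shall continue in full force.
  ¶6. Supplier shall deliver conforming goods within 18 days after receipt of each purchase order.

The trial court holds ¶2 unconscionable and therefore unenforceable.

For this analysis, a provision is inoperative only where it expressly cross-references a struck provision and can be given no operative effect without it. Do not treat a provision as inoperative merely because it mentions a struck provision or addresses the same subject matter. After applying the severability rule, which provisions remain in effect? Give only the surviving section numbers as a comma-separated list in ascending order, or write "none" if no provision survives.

¶2 is struck. The only function of ¶4 is the waiver condition for ¶2, so it cannot stand once ¶2 is removed. ¶5 declares ¶2, ¶3, and ¶4 mutually dependent; since one of them has fallen, all of them are of no effect. That brings down ¶3 as well. The remainder continues in force under ¶5. That leaves ¶1, ¶5, and ¶6 in effect.

1, 5, 6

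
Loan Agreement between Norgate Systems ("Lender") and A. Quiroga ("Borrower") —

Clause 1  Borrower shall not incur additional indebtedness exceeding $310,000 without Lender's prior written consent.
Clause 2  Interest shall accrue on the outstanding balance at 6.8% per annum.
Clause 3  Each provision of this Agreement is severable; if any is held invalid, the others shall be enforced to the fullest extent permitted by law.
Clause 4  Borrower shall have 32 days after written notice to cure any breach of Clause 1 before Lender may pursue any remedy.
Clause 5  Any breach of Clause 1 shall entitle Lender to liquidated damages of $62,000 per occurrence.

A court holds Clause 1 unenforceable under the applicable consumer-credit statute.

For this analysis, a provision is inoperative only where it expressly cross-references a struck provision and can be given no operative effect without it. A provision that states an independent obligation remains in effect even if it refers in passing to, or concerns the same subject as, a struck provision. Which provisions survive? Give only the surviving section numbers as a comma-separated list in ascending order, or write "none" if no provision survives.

2, 3

Clause 1 is struck. Clause 4 has no operative effect of its own apart from Clause 1 and is therefore inoperative. Clause 5 operates only by reference to Clause 1, so it falls with Clause 1. Clause 3 is a severability clause and preserves every provision that can still be given independent effect. The provisions still in force are Clause 2 and Clause 3.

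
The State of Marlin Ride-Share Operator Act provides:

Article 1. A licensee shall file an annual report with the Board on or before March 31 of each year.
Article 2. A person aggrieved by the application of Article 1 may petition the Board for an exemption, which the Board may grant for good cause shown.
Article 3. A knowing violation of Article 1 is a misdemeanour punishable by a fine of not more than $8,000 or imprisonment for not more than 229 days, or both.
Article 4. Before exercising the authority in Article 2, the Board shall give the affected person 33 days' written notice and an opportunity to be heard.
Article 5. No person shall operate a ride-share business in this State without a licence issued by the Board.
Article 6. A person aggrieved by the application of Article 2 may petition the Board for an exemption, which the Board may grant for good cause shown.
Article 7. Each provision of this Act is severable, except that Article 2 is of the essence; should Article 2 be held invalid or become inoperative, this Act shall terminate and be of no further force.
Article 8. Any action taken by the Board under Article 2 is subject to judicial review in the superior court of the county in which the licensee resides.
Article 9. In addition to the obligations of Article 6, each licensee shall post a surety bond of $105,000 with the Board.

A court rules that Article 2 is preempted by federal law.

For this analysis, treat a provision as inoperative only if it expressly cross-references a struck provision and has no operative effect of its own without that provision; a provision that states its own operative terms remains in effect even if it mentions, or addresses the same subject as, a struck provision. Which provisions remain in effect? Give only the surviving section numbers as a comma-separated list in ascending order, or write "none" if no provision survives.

none

Article 2 is struck. The only function of Article 4 is the notice-and-hearing requirement for Article 2, so it cannot stand once Article 2 is removed. The only function of Article 6 is the exemption procedure for Article 2, so it cannot stand once Article 2 is removed. Article 8 has no operative effect of its own apart from Article 2 and is therefore inoperative. Article 7 makes Article 2 an essential term, and Article 2 is the provision held invalid; under Article 7, the entire Act is therefore void. No provision of the Act survives.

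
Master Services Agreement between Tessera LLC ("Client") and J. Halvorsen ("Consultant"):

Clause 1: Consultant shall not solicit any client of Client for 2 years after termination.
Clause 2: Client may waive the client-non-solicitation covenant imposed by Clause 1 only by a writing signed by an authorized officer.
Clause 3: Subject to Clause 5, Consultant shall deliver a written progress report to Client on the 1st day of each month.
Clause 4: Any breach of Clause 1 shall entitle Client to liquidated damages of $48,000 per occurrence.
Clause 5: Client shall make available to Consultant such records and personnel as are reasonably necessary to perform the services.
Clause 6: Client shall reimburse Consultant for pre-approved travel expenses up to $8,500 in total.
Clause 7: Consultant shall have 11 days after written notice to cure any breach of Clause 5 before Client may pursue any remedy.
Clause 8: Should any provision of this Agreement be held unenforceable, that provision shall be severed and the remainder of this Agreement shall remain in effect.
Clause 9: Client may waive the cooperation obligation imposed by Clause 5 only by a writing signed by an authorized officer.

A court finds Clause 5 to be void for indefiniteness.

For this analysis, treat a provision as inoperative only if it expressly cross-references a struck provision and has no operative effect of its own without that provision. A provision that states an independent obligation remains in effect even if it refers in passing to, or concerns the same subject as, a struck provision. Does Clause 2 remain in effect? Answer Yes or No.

Clause 5 is struck. Clause 7 merely fixes the cure period for breach of Clause 5; with Clause 5 gone it has nothing to operate on and falls away. Clause 9 merely fixes the waiver condition for Clause 5; with Clause 5 gone it has nothing to operate on and falls away. Clause 3 mentions Clause 5 but its own obligation stands independently of Clause 5, so Clause 3 is not affected. Under the severability clause in Clause 8, the remaining provisions continue in force. That leaves Clause 1, Clause 2, Clause 3, Clause 4, Clause 6, and Clause 8 in effect. Clause 2 is among the surviving provisions, so the answer is yes.

Yes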